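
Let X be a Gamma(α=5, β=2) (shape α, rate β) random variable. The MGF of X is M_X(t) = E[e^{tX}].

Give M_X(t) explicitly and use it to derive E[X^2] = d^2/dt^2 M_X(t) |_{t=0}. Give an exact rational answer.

E[X^2] = M^(2)(0) = 15/2

M_X(t) = 32/(2 - t)^5
M^(2)(t) = -960/(t^7 - 14*t^6 + 84*t^5 - 280*t^4 + 560*t^3 - 672*t^2 + 448*t - 128)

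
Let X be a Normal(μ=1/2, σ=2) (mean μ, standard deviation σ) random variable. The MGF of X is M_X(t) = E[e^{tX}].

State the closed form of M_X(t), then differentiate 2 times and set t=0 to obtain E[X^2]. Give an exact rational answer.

E[X^2] = d^2M/dt^2 |_{t=0} = 17/4

M_X(t) = e^(2*t^2 + t/2)
dM/dt = 4*t*e^(t/2)*e^(2*t^2) + e^(t/2)*e^(2*t^2)/2
d^2M/dt^2 = 16*t^2*e^(t/2)*e^(2*t^2) + 4*t*e^(t/2)*e^(2*t^2) + 17*e^(t/2)*e^(2*t^2)/4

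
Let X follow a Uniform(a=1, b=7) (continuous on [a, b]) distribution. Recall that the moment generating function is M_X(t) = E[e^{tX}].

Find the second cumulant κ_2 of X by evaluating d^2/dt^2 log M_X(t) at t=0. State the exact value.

M_X(t) = (e^(7*t) - e^(t))/(6*t)
K_X(t) = log M_X(t) = -log(t) + log(e^(7*t) - e^(t)) - log(6)
D^2[K](t) = (-36*t^2*e^(6*t) + e^(12*t) - 2*e^(6*t) + 1)/(t^2*e^(12*t) - 2*t^2*e^(6*t) + t^2)

κ_2 = D^2[K](0) = 3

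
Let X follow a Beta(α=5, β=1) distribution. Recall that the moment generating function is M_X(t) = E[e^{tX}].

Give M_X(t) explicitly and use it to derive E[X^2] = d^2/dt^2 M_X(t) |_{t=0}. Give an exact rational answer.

E[X^2] = d^2M/dt^2 |_{t=0} = 5/7

M_X(t) = ₁F₁(5; 6; t)
dM/dt = 5*₁F₁(6; 7; t)/6
d^2M/dt^2 = 5*₁F₁(7; 8; t)/7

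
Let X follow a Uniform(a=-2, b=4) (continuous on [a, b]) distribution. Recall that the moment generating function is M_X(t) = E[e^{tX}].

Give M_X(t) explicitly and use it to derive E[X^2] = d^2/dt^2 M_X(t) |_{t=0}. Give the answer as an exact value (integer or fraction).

M_X(t) = (e^(4*t) - e^(-2*t))/(6*t)
M′(t) = (4*t*e^(6*t) + 2*t - e^(6*t) + 1)*e^(-2*t)/(6*t^2)
M′′(t) = (8*t^2*e^(6*t) - 2*t^2 - 4*t*e^(6*t) - 2*t + e^(6*t) - 1)*e^(-2*t)/(3*t^3)

E[X^2] = M′′(0) = 4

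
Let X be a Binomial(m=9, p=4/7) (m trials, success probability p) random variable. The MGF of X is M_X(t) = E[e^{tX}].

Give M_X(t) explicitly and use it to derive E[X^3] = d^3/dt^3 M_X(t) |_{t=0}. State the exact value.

M_X(t) = (4*e^(t)/7 + 3/7)^9

E[X^3] = M^(3)(0) = 1188/7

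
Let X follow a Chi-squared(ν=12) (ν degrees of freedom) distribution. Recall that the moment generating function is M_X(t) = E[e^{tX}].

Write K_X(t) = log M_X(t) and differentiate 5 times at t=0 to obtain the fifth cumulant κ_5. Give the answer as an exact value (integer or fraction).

κ_5 = K^(5)(0) = 4608

M_X(t) = (1 - 2*t)^(-6)
K_X(t) = log M_X(t) = -6*log(1 - 2*t)
K^(5)(t) = -4608/(32*t^5 - 80*t^4 + 80*t^3 - 40*t^2 + 10*t - 1)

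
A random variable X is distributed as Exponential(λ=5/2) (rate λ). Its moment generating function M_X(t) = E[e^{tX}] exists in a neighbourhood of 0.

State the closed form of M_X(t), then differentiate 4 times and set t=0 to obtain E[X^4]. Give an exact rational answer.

E[X^4] = D^4[M](0) = 384/625

M_X(t) = 5/(2*(5/2 - t))
D^4[M](t) = -1920/(32*t^5 - 400*t^4 + 2000*t^3 - 5000*t^2 + 6250*t - 3125)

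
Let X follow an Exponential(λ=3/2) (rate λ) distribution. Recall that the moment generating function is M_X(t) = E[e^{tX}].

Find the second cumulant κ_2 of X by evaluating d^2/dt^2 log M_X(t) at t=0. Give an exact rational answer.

M_X(t) = 3/(2*(3/2 - t))
K_X(t) = log M_X(t) = -log(3/2 - t) - log(2) + log(3)
dK/dt = -2/(2*t - 3)
d^2K/dt^2 = 4/(4*t^2 - 12*t + 9)

κ_2 = d^2K/dt^2 |_{t=0} = 4/9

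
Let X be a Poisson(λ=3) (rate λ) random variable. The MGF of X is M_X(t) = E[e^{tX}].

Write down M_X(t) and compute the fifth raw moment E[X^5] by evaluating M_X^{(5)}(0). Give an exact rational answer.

M_X(t) = e^(3*e^(t) - 3)
M′(t) = 3*e^(-3)*e^(t)*e^(3*e^(t))
M′′(t) = (9*e^(2*t)*e^(3*e^(t)) + 3*e^(t)*e^(3*e^(t)))*e^(-3)
M′′′(t) = (27*e^(3*t)*e^(3*e^(t)) + 27*e^(2*t)*e^(3*e^(t)) + 3*e^(t)*e^(3*e^(t)))*e^(-3)
M′′′′(t) = (81*e^(4*t)*e^(3*e^(t)) + 162*e^(3*t)*e^(3*e^(t)) + 63*e^(2*t)*e^(3*e^(t)) + 3*e^(t)*e^(3*e^(t)))*e^(-3)
M′′′′′(t) = (243*e^(5*t)*e^(3*e^(t)) + 810*e^(4*t)*e^(3*e^(t)) + 675*e^(3*t)*e^(3*e^(t)) + 135*e^(2*t)*e^(3*e^(t)) + 3*e^(t)*e^(3*e^(t)))*e^(-3)

E[X^5] = M′′′′′(0) = 1866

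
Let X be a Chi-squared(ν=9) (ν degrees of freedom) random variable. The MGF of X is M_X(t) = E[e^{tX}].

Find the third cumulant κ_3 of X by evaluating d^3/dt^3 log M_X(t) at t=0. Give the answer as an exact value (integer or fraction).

M_X(t) = (1 - 2*t)^(-9/2)
K_X(t) = log M_X(t) = -9*log(1 - 2*t)/2
K′(t) = -9/(2*t - 1)
K′′(t) = 18/(4*t^2 - 4*t + 1)
K′′′(t) = -72/(8*t^3 - 12*t^2 + 6*t - 1)

κ_3 = K′′′(0) = 72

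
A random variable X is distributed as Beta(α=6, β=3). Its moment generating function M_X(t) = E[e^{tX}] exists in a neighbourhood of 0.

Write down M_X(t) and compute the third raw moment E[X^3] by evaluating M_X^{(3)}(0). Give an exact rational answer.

E[X^3] = d^3M/dt^3 |_{t=0} = 56/165

M_X(t) = ₁F₁(6; 9; t)
dM/dt = 2*₁F₁(7; 10; t)/3
d^2M/dt^2 = 7*₁F₁(8; 11; t)/15
d^3M/dt^3 = 56*₁F₁(9; 12; t)/165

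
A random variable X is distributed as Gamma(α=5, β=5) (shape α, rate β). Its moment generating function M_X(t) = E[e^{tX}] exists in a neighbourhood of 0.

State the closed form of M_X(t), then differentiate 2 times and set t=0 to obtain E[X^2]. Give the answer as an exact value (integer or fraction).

M_X(t) = 3125/(5 - t)^5
M^(2)(t) = -93750/(t^7 - 35*t^6 + 525*t^5 - 4375*t^4 + 21875*t^3 - 65625*t^2 + 109375*t - 78125)

E[X^2] = M^(2)(0) = 6/5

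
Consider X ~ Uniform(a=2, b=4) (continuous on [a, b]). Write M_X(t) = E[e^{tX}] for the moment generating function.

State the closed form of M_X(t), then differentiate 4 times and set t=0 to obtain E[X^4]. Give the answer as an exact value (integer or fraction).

E[X^4] = M′′′′(0) = 496/5

M_X(t) = (e^(4*t) - e^(2*t))/(2*t)
M′(t) = (4*t*e^(4*t) - 2*t*e^(2*t) - e^(4*t) + e^(2*t))/(2*t^2)
M′′(t) = (8*t^2*e^(4*t) - 2*t^2*e^(2*t) - 4*t*e^(4*t) + 2*t*e^(2*t) + e^(4*t) - e^(2*t))/t^3
M′′′(t) = (32*t^3*e^(4*t) - 4*t^3*e^(2*t) - 24*t^2*e^(4*t) + 6*t^2*e^(2*t) + 12*t*e^(4*t) - 6*t*e^(2*t) - 3*e^(4*t) + 3*e^(2*t))/t^4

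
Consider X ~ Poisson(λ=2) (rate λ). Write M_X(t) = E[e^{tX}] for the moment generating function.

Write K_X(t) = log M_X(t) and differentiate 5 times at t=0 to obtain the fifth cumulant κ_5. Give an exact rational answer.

κ_5 = K′′′′′(0) = 2

M_X(t) = e^(2*e^(t) - 2)
K_X(t) = log M_X(t) = 2*e^(t) - 2
K′(t) = 2*e^(t)
K′′(t) = 2*e^(t)
K′′′(t) = 2*e^(t)
K′′′′(t) = 2*e^(t)
K′′′′′(t) = 2*e^(t)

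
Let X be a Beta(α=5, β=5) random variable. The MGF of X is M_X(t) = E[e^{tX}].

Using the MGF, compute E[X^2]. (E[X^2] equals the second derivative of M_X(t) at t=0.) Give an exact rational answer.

M_X(t) = ₁F₁(5; 10; t)
M^(2)(t) = 3*₁F₁(7; 12; t)/11

E[X^2] = M^(2)(0) = 3/11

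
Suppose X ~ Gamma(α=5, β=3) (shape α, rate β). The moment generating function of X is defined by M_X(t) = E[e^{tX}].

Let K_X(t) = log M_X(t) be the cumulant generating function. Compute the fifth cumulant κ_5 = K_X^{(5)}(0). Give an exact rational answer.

M_X(t) = 243/(3 - t)^5
K_X(t) = log M_X(t) = -5*log(3 - t) + 5*log(3)
K′(t) = -5/(t - 3)
K′′(t) = 5/(t^2 - 6*t + 9)
K′′′(t) = -10/(t^3 - 9*t^2 + 27*t - 27)
K′′′′(t) = 30/(t^4 - 12*t^3 + 54*t^2 - 108*t + 81)
K′′′′′(t) = -120/(t^5 - 15*t^4 + 90*t^3 - 270*t^2 + 405*t - 243)

κ_5 = K′′′′′(0) = 40/81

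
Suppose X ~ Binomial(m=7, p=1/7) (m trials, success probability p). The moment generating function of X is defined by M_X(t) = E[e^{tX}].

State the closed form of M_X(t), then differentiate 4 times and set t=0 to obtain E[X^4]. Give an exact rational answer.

E[X^4] = D^4[M](0) = 3781/343

M_X(t) = (e^(t)/7 + 6/7)^7
D^4[M](t) = e^(7*t)/343 + 7776*e^(6*t)/117649 + 67500*e^(5*t)/117649 + 276480*e^(4*t)/117649 + 524880*e^(3*t)/117649 + 373248*e^(2*t)/117649 + 46656*e^(t)/117649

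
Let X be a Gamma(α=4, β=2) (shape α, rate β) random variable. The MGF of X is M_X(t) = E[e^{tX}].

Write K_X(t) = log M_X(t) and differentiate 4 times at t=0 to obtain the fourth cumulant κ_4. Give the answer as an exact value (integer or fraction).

κ_4 = d^4K/dt^4 |_{t=0} = 3/2

M_X(t) = 16/(2 - t)^4
K_X(t) = log M_X(t) = -4*log(2 - t) + 4*log(2)
dK/dt = -4/(t - 2)
d^2K/dt^2 = 4/(t^2 - 4*t + 4)
d^3K/dt^3 = -8/(t^3 - 6*t^2 + 12*t - 8)
d^4K/dt^4 = 24/(t^4 - 8*t^3 + 24*t^2 - 32*t + 16)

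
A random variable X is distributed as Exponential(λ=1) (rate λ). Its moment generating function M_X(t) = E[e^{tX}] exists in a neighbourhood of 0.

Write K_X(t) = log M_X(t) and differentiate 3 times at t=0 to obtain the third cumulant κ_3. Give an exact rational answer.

M_X(t) = 1/(1 - t)
K_X(t) = log M_X(t) = -log(1 - t)
K′(t) = -1/(t - 1)
K′′(t) = 1/(t^2 - 2*t + 1)
K′′′(t) = -2/(t^3 - 3*t^2 + 3*t - 1)

κ_3 = K′′′(0) = 2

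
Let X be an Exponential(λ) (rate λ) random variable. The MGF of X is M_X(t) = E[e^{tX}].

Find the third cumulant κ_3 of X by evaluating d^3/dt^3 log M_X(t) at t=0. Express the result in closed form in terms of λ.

κ_3 = D^3[K](0) = 2/λ^3

M_X(t) = λ/(λ - t)
K_X(t) = log M_X(t) = log(λ) - log(λ - t)
D^3[K](t) = -2/(-λ^3 + 3*λ^2*t - 3*λ*t^2 + t^3)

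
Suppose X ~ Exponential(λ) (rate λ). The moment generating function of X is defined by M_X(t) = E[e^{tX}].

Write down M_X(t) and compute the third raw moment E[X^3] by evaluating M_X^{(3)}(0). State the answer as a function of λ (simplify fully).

M_X(t) = λ/(λ - t)
M^(3)(t) = 6*λ/(λ^4 - 4*λ^3*t + 6*λ^2*t^2 - 4*λ*t^3 + t^4)

E[X^3] = M^(3)(0) = 6/λ^3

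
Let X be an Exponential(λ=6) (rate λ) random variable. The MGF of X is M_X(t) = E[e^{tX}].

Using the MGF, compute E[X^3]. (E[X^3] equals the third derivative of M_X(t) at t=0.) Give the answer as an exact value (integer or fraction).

M_X(t) = 6/(6 - t)
dM/dt = 6/(t^2 - 12*t + 36)
d^2M/dt^2 = -12/(t^3 - 18*t^2 + 108*t - 216)
d^3M/dt^3 = 36/(t^4 - 24*t^3 + 216*t^2 - 864*t + 1296)

E[X^3] = d^3M/dt^3 |_{t=0} = 1/36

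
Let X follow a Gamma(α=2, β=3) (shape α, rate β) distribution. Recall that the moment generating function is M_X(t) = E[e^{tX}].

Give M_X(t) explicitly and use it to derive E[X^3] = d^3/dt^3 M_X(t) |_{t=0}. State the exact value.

M_X(t) = 9/(3 - t)^2
M′(t) = -18/(t^3 - 9*t^2 + 27*t - 27)
M′′(t) = 54/(t^4 - 12*t^3 + 54*t^2 - 108*t + 81)
M′′′(t) = -216/(t^5 - 15*t^4 + 90*t^3 - 270*t^2 + 405*t - 243)

E[X^3] = M′′′(0) = 8/9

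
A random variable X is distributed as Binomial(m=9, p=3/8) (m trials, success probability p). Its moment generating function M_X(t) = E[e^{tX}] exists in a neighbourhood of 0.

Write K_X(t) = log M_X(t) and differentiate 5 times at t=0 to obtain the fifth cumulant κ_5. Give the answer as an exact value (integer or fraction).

κ_5 = K^(5)(0) = -3915/4096

M_X(t) = (3*e^(t)/8 + 5/8)^9
K_X(t) = log M_X(t) = 9*log(3*e^(t)/8 + 5/8)
K^(5)(t) = (-3645*e^(4*t) + 66825*e^(3*t) - 111375*e^(2*t) + 16875*e^(t))/(243*e^(5*t) + 2025*e^(4*t) + 6750*e^(3*t) + 11250*e^(2*t) + 9375*e^(t) + 3125)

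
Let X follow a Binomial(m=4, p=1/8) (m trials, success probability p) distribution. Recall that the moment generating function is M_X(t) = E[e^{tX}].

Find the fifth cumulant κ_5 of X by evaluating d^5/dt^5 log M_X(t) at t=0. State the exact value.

M_X(t) = (e^(t)/8 + 7/8)^4
K_X(t) = log M_X(t) = 4*log(e^(t)/8 + 7/8)
D^5[K](t) = (-28*e^(4*t) + 2156*e^(3*t) - 15092*e^(2*t) + 9604*e^(t))/(e^(5*t) + 35*e^(4*t) + 490*e^(3*t) + 3430*e^(2*t) + 12005*e^(t) + 16807)

κ_5 = D^5[K](0) = -105/1024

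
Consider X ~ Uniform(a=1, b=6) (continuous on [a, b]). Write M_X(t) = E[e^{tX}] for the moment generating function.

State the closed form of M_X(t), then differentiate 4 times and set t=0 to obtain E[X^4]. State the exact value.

E[X^4] = D^4[M](0) = 311

M_X(t) = (e^(6*t) - e^(t))/(5*t)
D^4[M](t) = (1296*t^4*e^(6*t) - t^4*e^(t) - 864*t^3*e^(6*t) + 4*t^3*e^(t) + 432*t^2*e^(6*t) - 12*t^2*e^(t) - 144*t*e^(6*t) + 24*t*e^(t) + 24*e^(6*t) - 24*e^(t))/(5*t^5)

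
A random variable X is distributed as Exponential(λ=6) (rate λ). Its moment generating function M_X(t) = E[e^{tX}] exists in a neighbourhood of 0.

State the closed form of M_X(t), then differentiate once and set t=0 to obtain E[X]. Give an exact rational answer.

M_X(t) = 6/(6 - t)
D[M](t) = 6/(t^2 - 12*t + 36)

E[X] = D[M](0) = 1/6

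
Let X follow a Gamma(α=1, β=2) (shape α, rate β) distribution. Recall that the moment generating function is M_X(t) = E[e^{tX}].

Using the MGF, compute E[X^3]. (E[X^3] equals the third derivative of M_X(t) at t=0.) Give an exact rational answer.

E[X^3] = D^3[M](0) = 3/4

M_X(t) = 2/(2 - t)
D^3[M](t) = 12/(t^4 - 8*t^3 + 24*t^2 - 32*t + 16)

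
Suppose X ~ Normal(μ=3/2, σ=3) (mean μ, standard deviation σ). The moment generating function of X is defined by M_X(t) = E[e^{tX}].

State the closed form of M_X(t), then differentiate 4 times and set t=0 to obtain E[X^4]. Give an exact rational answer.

E[X^4] = M^(4)(0) = 5913/16

M_X(t) = e^(9*t^2/2 + 3*t/2)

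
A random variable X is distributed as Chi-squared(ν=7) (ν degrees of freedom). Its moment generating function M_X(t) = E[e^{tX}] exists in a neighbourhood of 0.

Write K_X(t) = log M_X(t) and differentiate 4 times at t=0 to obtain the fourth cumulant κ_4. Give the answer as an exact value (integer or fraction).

M_X(t) = (1 - 2*t)^(-7/2)
K_X(t) = log M_X(t) = -7*log(1 - 2*t)/2
K^(4)(t) = 336/(16*t^4 - 32*t^3 + 24*t^2 - 8*t + 1)

κ_4 = K^(4)(0) = 336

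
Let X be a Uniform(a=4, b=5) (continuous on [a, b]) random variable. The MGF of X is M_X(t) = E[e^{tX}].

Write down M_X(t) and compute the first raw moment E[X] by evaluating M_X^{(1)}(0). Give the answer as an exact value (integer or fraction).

E[X] = D[M](0) = 9/2

M_X(t) = (e^(5*t) - e^(4*t))/t
D[M](t) = (5*t*e^(5*t) - 4*t*e^(4*t) - e^(5*t) + e^(4*t))/t^2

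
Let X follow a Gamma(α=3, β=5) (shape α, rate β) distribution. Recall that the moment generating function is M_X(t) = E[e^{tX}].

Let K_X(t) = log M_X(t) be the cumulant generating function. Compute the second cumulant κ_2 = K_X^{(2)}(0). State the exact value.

M_X(t) = 125/(5 - t)^3
K_X(t) = log M_X(t) = -3*log(5 - t) + 3*log(5)
dK/dt = -3/(t - 5)
d^2K/dt^2 = 3/(t^2 - 10*t + 25)

κ_2 = d^2K/dt^2 |_{t=0} = 3/25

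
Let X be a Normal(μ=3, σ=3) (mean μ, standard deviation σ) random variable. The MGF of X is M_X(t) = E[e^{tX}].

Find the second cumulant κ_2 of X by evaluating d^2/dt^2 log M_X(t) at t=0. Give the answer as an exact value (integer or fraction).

M_X(t) = e^(9*t^2/2 + 3*t)
K_X(t) = log M_X(t) = 9*t^2/2 + 3*t
dK/dt = 9*t + 3
d^2K/dt^2 = 9

κ_2 = d^2K/dt^2 |_{t=0} = 9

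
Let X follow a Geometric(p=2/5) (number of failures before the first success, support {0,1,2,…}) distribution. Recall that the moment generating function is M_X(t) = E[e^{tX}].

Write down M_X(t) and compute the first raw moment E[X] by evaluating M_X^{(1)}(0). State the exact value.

E[X] = M′(0) = 3/2

M_X(t) = 2/(5*(1 - 3*e^(t)/5))
M′(t) = 6*e^(t)/(9*e^(2*t) - 30*e^(t) + 25)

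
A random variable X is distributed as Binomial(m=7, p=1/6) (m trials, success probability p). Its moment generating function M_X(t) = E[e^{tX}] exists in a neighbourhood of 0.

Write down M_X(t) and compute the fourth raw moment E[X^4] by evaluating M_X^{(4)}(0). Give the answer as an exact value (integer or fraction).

M_X(t) = (e^(t)/6 + 5/6)^7
D^4[M](t) = 2401*e^(7*t)/279936 + 35*e^(6*t)/216 + 109375*e^(5*t)/93312 + 8750*e^(4*t)/2187 + 21875*e^(3*t)/3456 + 21875*e^(2*t)/5832 + 109375*e^(t)/279936

E[X^4] = D^4[M](0) = 427/27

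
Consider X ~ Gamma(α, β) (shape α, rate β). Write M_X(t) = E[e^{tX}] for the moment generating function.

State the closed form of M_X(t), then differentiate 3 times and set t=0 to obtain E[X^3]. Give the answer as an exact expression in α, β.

M_X(t) = (β/(β - t))^α
M^(3)(t) = (-α^3*β^α*(1/(β - t))^α - 3*α^2*β^α*(1/(β - t))^α - 2*α*β^α*(1/(β - t))^α)/(-β^3 + 3*β^2*t - 3*β*t^2 + t^3)

E[X^3] = M^(3)(0) = α*(α^2 + 3*α + 2)/β^3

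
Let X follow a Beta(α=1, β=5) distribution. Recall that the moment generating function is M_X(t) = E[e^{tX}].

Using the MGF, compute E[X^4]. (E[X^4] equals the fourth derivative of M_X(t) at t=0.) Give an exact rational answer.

M_X(t) = ₁F₁(1; 6; t)
M^(4)(t) = ₁F₁(5; 10; t)/126

E[X^4] = M^(4)(0) = 1/126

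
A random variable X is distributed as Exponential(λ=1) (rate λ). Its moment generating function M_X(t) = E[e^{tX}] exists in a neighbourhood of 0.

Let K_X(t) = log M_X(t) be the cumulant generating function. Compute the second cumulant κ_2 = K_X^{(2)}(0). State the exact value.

M_X(t) = 1/(1 - t)
K_X(t) = log M_X(t) = -log(1 - t)
D^2[K](t) = 1/(t^2 - 2*t + 1)

κ_2 = D^2[K](0) = 1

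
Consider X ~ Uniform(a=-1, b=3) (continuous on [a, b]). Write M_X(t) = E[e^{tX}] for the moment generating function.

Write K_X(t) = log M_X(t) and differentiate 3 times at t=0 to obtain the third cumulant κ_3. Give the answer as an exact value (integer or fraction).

κ_3 = D^3[K](0) = 0

M_X(t) = (e^(3*t) - e^(-t))/(4*t)
K_X(t) = log M_X(t) = -log(t) + log(e^(3*t) - e^(-t)) - 2*log(2)
D^3[K](t) = (64*t^3*e^(8*t) + 64*t^3*e^(4*t) - 2*e^(12*t) + 6*e^(8*t) - 6*e^(4*t) + 2)/(t^3*e^(12*t) - 3*t^3*e^(8*t) + 3*t^3*e^(4*t) - t^3)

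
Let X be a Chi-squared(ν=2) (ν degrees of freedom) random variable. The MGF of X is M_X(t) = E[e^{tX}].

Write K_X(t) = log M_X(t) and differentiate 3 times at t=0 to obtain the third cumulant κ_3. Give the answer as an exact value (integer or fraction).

M_X(t) = 1/(1 - 2*t)
K_X(t) = log M_X(t) = -log(1 - 2*t)
K^(3)(t) = -16/(8*t^3 - 12*t^2 + 6*t - 1)

κ_3 = K^(3)(0) = 16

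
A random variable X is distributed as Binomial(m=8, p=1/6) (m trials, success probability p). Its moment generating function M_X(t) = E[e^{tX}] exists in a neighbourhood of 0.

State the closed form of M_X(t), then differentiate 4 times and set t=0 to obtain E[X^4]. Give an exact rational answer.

E[X^4] = D^4[M](0) = 617/27

M_X(t) = (e^(t)/6 + 5/6)^8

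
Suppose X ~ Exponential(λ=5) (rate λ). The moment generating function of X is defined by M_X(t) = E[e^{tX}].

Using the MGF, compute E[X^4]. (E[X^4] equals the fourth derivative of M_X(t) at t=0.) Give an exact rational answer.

E[X^4] = M′′′′(0) = 24/625

M_X(t) = 5/(5 - t)
M′(t) = 5/(t^2 - 10*t + 25)
M′′(t) = -10/(t^3 - 15*t^2 + 75*t - 125)
M′′′(t) = 30/(t^4 - 20*t^3 + 150*t^2 - 500*t + 625)
M′′′′(t) = -120/(t^5 - 25*t^4 + 250*t^3 - 1250*t^2 + 3125*t - 3125)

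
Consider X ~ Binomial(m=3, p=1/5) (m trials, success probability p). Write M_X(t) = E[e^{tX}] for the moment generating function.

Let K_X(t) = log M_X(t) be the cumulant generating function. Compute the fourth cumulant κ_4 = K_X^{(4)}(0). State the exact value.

κ_4 = K′′′′(0) = 12/625

M_X(t) = (e^(t)/5 + 4/5)^3
K_X(t) = log M_X(t) = 3*log(e^(t)/5 + 4/5)
K′(t) = 3*e^(t)/(e^(t) + 4)
K′′(t) = 12*e^(t)/(e^(2*t) + 8*e^(t) + 16)
K′′′(t) = (-12*e^(2*t) + 48*e^(t))/(e^(3*t) + 12*e^(2*t) + 48*e^(t) + 64)
K′′′′(t) = (12*e^(3*t) - 192*e^(2*t) + 192*e^(t))/(e^(4*t) + 16*e^(3*t) + 96*e^(2*t) + 256*e^(t) + 256)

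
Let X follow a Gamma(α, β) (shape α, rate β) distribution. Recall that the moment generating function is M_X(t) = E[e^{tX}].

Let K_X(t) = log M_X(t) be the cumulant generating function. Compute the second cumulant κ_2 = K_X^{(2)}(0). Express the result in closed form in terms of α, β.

κ_2 = K^(2)(0) = α/β^2

M_X(t) = (β/(β - t))^α
K_X(t) = log M_X(t) = α*(log(β) - log(β - t))
K^(2)(t) = α/(β^2 - 2*β*t + t^2)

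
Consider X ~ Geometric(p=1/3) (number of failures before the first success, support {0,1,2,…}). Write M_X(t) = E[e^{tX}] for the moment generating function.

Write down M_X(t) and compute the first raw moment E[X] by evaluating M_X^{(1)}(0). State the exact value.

E[X] = dM/dt |_{t=0} = 2

M_X(t) = 1/(3*(1 - 2*e^(t)/3))
dM/dt = 2*e^(t)/(4*e^(2*t) - 12*e^(t) + 9)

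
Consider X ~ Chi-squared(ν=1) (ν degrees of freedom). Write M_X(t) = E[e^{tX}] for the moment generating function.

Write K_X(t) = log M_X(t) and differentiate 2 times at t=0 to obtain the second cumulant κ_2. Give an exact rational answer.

M_X(t) = 1/√(1 - 2*t)
K_X(t) = log M_X(t) = -log(1 - 2*t)/2
K^(2)(t) = 2/(4*t^2 - 4*t + 1)

κ_2 = K^(2)(0) = 2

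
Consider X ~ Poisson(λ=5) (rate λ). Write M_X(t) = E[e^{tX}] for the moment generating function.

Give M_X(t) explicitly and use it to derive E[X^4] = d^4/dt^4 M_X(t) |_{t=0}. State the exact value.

M_X(t) = e^(5*e^(t) - 5)
D^4[M](t) = (625*e^(4*t)*e^(5*e^(t)) + 750*e^(3*t)*e^(5*e^(t)) + 175*e^(2*t)*e^(5*e^(t)) + 5*e^(t)*e^(5*e^(t)))*e^(-5)

E[X^4] = D^4[M](0) = 1555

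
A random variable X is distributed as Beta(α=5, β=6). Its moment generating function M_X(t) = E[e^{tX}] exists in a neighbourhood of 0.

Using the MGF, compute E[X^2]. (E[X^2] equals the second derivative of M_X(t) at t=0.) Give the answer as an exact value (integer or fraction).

M_X(t) = ₁F₁(5; 11; t)
D^2[M](t) = 5*₁F₁(7; 13; t)/22

E[X^2] = D^2[M](0) = 5/22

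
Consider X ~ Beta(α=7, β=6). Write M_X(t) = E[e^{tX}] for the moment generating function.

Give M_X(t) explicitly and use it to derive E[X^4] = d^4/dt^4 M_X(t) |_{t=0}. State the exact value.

M_X(t) = ₁F₁(7; 13; t)
M^(4)(t) = 3*₁F₁(11; 17; t)/26

E[X^4] = M^(4)(0) = 3/26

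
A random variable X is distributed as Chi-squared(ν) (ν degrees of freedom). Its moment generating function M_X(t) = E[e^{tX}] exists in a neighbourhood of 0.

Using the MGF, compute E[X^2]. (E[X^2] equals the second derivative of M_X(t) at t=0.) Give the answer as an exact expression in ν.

E[X^2] = M′′(0) = ν*(ν + 2)

M_X(t) = (1 - 2*t)^(-ν/2)
M′(t) = -ν/(2*t*(1 - 2*t)^(ν/2) - (1 - 2*t)^(ν/2))
M′′(t) = (ν^2 + 2*ν)/(4*t^2*(1 - 2*t)^(ν/2) - 4*t*(1 - 2*t)^(ν/2) + (1 - 2*t)^(ν/2))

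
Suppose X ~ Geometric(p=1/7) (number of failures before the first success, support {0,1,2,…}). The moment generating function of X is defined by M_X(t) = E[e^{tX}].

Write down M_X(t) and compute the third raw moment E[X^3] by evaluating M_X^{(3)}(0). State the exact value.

E[X^3] = d^3M/dt^3 |_{t=0} = 1518

M_X(t) = 1/(7*(1 - 6*e^(t)/7))
dM/dt = 6*e^(t)/(36*e^(2*t) - 84*e^(t) + 49)
d^2M/dt^2 = (-36*e^(2*t) - 42*e^(t))/(216*e^(3*t) - 756*e^(2*t) + 882*e^(t) - 343)
d^3M/dt^3 = (216*e^(3*t) + 1008*e^(2*t) + 294*e^(t))/(1296*e^(4*t) - 6048*e^(3*t) + 10584*e^(2*t) - 8232*e^(t) + 2401)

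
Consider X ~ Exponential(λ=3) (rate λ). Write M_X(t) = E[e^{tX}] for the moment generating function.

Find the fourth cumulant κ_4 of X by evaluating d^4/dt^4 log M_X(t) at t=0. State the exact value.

κ_4 = d^4K/dt^4 |_{t=0} = 2/27

M_X(t) = 3/(3 - t)
K_X(t) = log M_X(t) = -log(3 - t) + log(3)
dK/dt = -1/(t - 3)
d^2K/dt^2 = 1/(t^2 - 6*t + 9)
d^3K/dt^3 = -2/(t^3 - 9*t^2 + 27*t - 27)
d^4K/dt^4 = 6/(t^4 - 12*t^3 + 54*t^2 - 108*t + 81)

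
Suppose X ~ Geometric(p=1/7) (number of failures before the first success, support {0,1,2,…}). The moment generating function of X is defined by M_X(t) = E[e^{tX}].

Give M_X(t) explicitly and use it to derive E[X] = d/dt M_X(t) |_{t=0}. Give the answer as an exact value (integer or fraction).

E[X] = D[M](0) = 6

M_X(t) = 1/(7*(1 - 6*e^(t)/7))
D[M](t) = 6*e^(t)/(36*e^(2*t) - 84*e^(t) + 49)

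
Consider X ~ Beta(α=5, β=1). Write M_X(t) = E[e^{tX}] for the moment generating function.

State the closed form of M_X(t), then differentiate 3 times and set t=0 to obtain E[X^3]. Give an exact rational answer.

E[X^3] = D^3[M](0) = 5/8

M_X(t) = ₁F₁(5; 6; t)
D^3[M](t) = 5*₁F₁(8; 9; t)/8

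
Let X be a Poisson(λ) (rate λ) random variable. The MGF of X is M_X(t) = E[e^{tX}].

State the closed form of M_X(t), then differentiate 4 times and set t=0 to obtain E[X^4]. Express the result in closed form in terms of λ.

E[X^4] = M^(4)(0) = λ*(λ^3 + 6*λ^2 + 7*λ + 1)

M_X(t) = e^(λ*(e^(t) - 1))
M^(4)(t) = (λ^4*e^(4*t)*e^(λ*e^(t)) + 6*λ^3*e^(3*t)*e^(λ*e^(t)) + 7*λ^2*e^(2*t)*e^(λ*e^(t)) + λ*e^(t)*e^(λ*e^(t)))*e^(-λ)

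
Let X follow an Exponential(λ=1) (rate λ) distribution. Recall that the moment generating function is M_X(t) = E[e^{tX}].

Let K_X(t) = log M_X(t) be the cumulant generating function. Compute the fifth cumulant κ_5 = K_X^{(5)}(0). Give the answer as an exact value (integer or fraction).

κ_5 = d^5K/dt^5 |_{t=0} = 24

M_X(t) = 1/(1 - t)
K_X(t) = log M_X(t) = -log(1 - t)
dK/dt = -1/(t - 1)
d^2K/dt^2 = 1/(t^2 - 2*t + 1)
d^3K/dt^3 = -2/(t^3 - 3*t^2 + 3*t - 1)
d^4K/dt^4 = 6/(t^4 - 4*t^3 + 6*t^2 - 4*t + 1)
d^5K/dt^5 = -24/(t^5 - 5*t^4 + 10*t^3 - 10*t^2 + 5*t - 1)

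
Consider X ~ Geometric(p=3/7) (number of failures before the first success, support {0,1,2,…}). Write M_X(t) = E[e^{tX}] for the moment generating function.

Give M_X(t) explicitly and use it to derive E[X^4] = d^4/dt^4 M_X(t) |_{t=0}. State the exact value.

E[X^4] = D^4[M](0) = 5060/27

M_X(t) = 3/(7*(1 - 4*e^(t)/7))
D^4[M](t) = (-768*e^(4*t) - 14784*e^(3*t) - 25872*e^(2*t) - 4116*e^(t))/(1024*e^(5*t) - 8960*e^(4*t) + 31360*e^(3*t) - 54880*e^(2*t) + 48020*e^(t) - 16807)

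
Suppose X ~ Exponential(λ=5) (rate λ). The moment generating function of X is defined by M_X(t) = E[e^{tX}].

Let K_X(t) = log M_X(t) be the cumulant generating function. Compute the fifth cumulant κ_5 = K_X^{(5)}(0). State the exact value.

M_X(t) = 5/(5 - t)
K_X(t) = log M_X(t) = -log(5 - t) + log(5)
K′(t) = -1/(t - 5)
K′′(t) = 1/(t^2 - 10*t + 25)
K′′′(t) = -2/(t^3 - 15*t^2 + 75*t - 125)
K′′′′(t) = 6/(t^4 - 20*t^3 + 150*t^2 - 500*t + 625)
K′′′′′(t) = -24/(t^5 - 25*t^4 + 250*t^3 - 1250*t^2 + 3125*t - 3125)

κ_5 = K′′′′′(0) = 24/3125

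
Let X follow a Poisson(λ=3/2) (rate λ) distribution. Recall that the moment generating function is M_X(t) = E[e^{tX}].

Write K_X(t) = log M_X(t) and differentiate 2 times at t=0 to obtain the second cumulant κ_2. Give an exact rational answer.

M_X(t) = e^(3*e^(t)/2 - 3/2)
K_X(t) = log M_X(t) = 3*e^(t)/2 - 3/2
D^2[K](t) = 3*e^(t)/2

κ_2 = D^2[K](0) = 3/2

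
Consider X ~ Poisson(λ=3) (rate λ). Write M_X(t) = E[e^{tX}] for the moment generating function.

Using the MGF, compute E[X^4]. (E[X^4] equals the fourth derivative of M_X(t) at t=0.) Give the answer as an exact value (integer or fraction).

E[X^4] = d^4M/dt^4 |_{t=0} = 309

M_X(t) = e^(3*e^(t) - 3)
dM/dt = 3*e^(-3)*e^(t)*e^(3*e^(t))
d^2M/dt^2 = (9*e^(2*t)*e^(3*e^(t)) + 3*e^(t)*e^(3*e^(t)))*e^(-3)
d^3M/dt^3 = (27*e^(3*t)*e^(3*e^(t)) + 27*e^(2*t)*e^(3*e^(t)) + 3*e^(t)*e^(3*e^(t)))*e^(-3)
d^4M/dt^4 = (81*e^(4*t)*e^(3*e^(t)) + 162*e^(3*t)*e^(3*e^(t)) + 63*e^(2*t)*e^(3*e^(t)) + 3*e^(t)*e^(3*e^(t)))*e^(-3)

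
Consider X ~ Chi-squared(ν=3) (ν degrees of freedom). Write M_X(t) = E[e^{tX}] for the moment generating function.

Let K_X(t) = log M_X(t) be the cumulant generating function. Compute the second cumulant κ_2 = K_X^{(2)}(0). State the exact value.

M_X(t) = (1 - 2*t)^(-3/2)
K_X(t) = log M_X(t) = -3*log(1 - 2*t)/2
K^(2)(t) = 6/(4*t^2 - 4*t + 1)

κ_2 = K^(2)(0) = 6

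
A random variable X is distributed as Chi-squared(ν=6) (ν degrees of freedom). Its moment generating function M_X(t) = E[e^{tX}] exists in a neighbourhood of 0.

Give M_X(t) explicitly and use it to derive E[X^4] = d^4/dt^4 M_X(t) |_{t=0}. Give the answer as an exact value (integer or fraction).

M_X(t) = (1 - 2*t)^(-3)
dM/dt = 6/(16*t^4 - 32*t^3 + 24*t^2 - 8*t + 1)
d^2M/dt^2 = -48/(32*t^5 - 80*t^4 + 80*t^3 - 40*t^2 + 10*t - 1)
d^3M/dt^3 = 480/(64*t^6 - 192*t^5 + 240*t^4 - 160*t^3 + 60*t^2 - 12*t + 1)
d^4M/dt^4 = -5760/(128*t^7 - 448*t^6 + 672*t^5 - 560*t^4 + 280*t^3 - 84*t^2 + 14*t - 1)

E[X^4] = d^4M/dt^4 |_{t=0} = 5760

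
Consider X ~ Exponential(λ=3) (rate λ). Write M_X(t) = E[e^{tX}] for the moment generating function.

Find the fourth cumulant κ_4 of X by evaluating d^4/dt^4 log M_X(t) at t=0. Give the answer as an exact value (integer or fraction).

M_X(t) = 3/(3 - t)
K_X(t) = log M_X(t) = -log(3 - t) + log(3)
K′(t) = -1/(t - 3)
K′′(t) = 1/(t^2 - 6*t + 9)
K′′′(t) = -2/(t^3 - 9*t^2 + 27*t - 27)
K′′′′(t) = 6/(t^4 - 12*t^3 + 54*t^2 - 108*t + 81)

κ_4 = K′′′′(0) = 2/27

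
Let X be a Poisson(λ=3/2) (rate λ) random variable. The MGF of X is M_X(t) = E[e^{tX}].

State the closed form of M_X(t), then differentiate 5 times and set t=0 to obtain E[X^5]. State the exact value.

E[X^5] = d^5M/dt^5 |_{t=0} = 5691/32

M_X(t) = e^(3*e^(t)/2 - 3/2)
dM/dt = 3*e^(-3/2)*e^(t)*e^(3*e^(t)/2)/2
d^2M/dt^2 = (9*e^(2*t)*e^(3*e^(t)/2) + 6*e^(t)*e^(3*e^(t)/2))*e^(-3/2)/4
d^3M/dt^3 = (27*e^(3*t)*e^(3*e^(t)/2) + 54*e^(2*t)*e^(3*e^(t)/2) + 12*e^(t)*e^(3*e^(t)/2))*e^(-3/2)/8
d^4M/dt^4 = (81*e^(4*t)*e^(3*e^(t)/2) + 324*e^(3*t)*e^(3*e^(t)/2) + 252*e^(2*t)*e^(3*e^(t)/2) + 24*e^(t)*e^(3*e^(t)/2))*e^(-3/2)/16
d^5M/dt^5 = (243*e^(5*t)*e^(3*e^(t)/2) + 1620*e^(4*t)*e^(3*e^(t)/2) + 2700*e^(3*t)*e^(3*e^(t)/2) + 1080*e^(2*t)*e^(3*e^(t)/2) + 48*e^(t)*e^(3*e^(t)/2))*e^(-3/2)/32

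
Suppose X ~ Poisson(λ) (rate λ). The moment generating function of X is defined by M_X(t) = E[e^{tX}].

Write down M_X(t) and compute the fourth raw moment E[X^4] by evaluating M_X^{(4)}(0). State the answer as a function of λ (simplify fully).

E[X^4] = d^4M/dt^4 |_{t=0} = λ*(λ^3 + 6*λ^2 + 7*λ + 1)

M_X(t) = e^(λ*(e^(t) - 1))
dM/dt = λ*e^(-λ)*e^(t)*e^(λ*e^(t))
d^2M/dt^2 = (λ^2*e^(2*t)*e^(λ*e^(t)) + λ*e^(t)*e^(λ*e^(t)))*e^(-λ)
d^3M/dt^3 = (λ^3*e^(3*t)*e^(λ*e^(t)) + 3*λ^2*e^(2*t)*e^(λ*e^(t)) + λ*e^(t)*e^(λ*e^(t)))*e^(-λ)
d^4M/dt^4 = (λ^4*e^(4*t)*e^(λ*e^(t)) + 6*λ^3*e^(3*t)*e^(λ*e^(t)) + 7*λ^2*e^(2*t)*e^(λ*e^(t)) + λ*e^(t)*e^(λ*e^(t)))*e^(-λ)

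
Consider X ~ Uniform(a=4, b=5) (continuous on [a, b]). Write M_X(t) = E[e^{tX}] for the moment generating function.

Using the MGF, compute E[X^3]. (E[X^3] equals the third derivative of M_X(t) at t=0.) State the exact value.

M_X(t) = (e^(5*t) - e^(4*t))/t
D^3[M](t) = (125*t^3*e^(5*t) - 64*t^3*e^(4*t) - 75*t^2*e^(5*t) + 48*t^2*e^(4*t) + 30*t*e^(5*t) - 24*t*e^(4*t) - 6*e^(5*t) + 6*e^(4*t))/t^4

E[X^3] = D^3[M](0) = 369/4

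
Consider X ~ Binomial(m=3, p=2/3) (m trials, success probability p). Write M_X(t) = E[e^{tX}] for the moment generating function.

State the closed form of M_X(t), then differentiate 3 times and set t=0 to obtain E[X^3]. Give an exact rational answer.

M_X(t) = (2*e^(t)/3 + 1/3)^3
dM/dt = 8*e^(3*t)/9 + 8*e^(2*t)/9 + 2*e^(t)/9
d^2M/dt^2 = 8*e^(3*t)/3 + 16*e^(2*t)/9 + 2*e^(t)/9
d^3M/dt^3 = 8*e^(3*t) + 32*e^(2*t)/9 + 2*e^(t)/9

E[X^3] = d^3M/dt^3 |_{t=0} = 106/9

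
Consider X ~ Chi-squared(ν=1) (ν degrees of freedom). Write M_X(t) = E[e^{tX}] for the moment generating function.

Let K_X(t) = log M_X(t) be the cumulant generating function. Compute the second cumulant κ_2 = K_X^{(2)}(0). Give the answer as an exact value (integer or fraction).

M_X(t) = 1/√(1 - 2*t)
K_X(t) = log M_X(t) = -log(1 - 2*t)/2
K′(t) = -1/(2*t - 1)
K′′(t) = 2/(4*t^2 - 4*t + 1)

κ_2 = K′′(0) = 2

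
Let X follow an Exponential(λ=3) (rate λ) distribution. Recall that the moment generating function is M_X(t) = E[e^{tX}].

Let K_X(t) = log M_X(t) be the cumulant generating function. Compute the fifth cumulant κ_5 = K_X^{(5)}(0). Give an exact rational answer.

M_X(t) = 3/(3 - t)
K_X(t) = log M_X(t) = -log(3 - t) + log(3)
D^5[K](t) = -24/(t^5 - 15*t^4 + 90*t^3 - 270*t^2 + 405*t - 243)

κ_5 = D^5[K](0) = 8/81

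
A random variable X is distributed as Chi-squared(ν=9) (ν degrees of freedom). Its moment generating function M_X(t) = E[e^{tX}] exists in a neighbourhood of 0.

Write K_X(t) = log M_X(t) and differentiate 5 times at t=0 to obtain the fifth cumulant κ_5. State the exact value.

κ_5 = d^5K/dt^5 |_{t=0} = 3456

M_X(t) = (1 - 2*t)^(-9/2)
K_X(t) = log M_X(t) = -9*log(1 - 2*t)/2
dK/dt = -9/(2*t - 1)
d^2K/dt^2 = 18/(4*t^2 - 4*t + 1)
d^3K/dt^3 = -72/(8*t^3 - 12*t^2 + 6*t - 1)
d^4K/dt^4 = 432/(16*t^4 - 32*t^3 + 24*t^2 - 8*t + 1)
d^5K/dt^5 = -3456/(32*t^5 - 80*t^4 + 80*t^3 - 40*t^2 + 10*t - 1)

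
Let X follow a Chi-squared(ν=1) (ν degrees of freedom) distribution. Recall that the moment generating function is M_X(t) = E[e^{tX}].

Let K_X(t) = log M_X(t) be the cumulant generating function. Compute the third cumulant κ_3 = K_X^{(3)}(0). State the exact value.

κ_3 = d^3K/dt^3 |_{t=0} = 8

M_X(t) = 1/√(1 - 2*t)
K_X(t) = log M_X(t) = -log(1 - 2*t)/2
dK/dt = -1/(2*t - 1)
d^2K/dt^2 = 2/(4*t^2 - 4*t + 1)
d^3K/dt^3 = -8/(8*t^3 - 12*t^2 + 6*t - 1)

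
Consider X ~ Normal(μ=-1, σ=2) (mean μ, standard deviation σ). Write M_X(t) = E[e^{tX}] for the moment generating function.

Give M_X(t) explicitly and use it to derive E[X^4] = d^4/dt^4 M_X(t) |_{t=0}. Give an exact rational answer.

E[X^4] = M^(4)(0) = 73

M_X(t) = e^(2*t^2 - t)
M^(4)(t) = (256*t^4*e^(2*t^2) - 256*t^3*e^(2*t^2) + 480*t^2*e^(2*t^2) - 208*t*e^(2*t^2) + 73*e^(2*t^2))*e^(-t)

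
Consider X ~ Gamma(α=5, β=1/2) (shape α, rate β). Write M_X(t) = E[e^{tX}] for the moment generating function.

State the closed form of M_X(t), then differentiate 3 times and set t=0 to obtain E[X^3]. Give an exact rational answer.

E[X^3] = d^3M/dt^3 |_{t=0} = 1680

M_X(t) = 1/(32*(1/2 - t)^5)
dM/dt = 10/(64*t^6 - 192*t^5 + 240*t^4 - 160*t^3 + 60*t^2 - 12*t + 1)
d^2M/dt^2 = -120/(128*t^7 - 448*t^6 + 672*t^5 - 560*t^4 + 280*t^3 - 84*t^2 + 14*t - 1)
d^3M/dt^3 = 1680/(256*t^8 - 1024*t^7 + 1792*t^6 - 1792*t^5 + 1120*t^4 - 448*t^3 + 112*t^2 - 16*t + 1)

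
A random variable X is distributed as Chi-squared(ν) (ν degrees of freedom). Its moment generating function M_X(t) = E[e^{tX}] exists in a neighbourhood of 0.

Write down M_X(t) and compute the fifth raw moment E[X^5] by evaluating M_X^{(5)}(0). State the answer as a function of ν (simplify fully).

E[X^5] = d^5M/dt^5 |_{t=0} = ν*(ν^4 + 20*ν^3 + 140*ν^2 + 400*ν + 384)

M_X(t) = (1 - 2*t)^(-ν/2)
dM/dt = -ν/(2*t*(1 - 2*t)^(ν/2) - (1 - 2*t)^(ν/2))
d^2M/dt^2 = (ν^2 + 2*ν)/(4*t^2*(1 - 2*t)^(ν/2) - 4*t*(1 - 2*t)^(ν/2) + (1 - 2*t)^(ν/2))
d^3M/dt^3 = (-ν^3 - 6*ν^2 - 8*ν)/(8*t^3*(1 - 2*t)^(ν/2) - 12*t^2*(1 - 2*t)^(ν/2) + 6*t*(1 - 2*t)^(ν/2) - (1 - 2*t)^(ν/2))
d^4M/dt^4 = (ν^4 + 12*ν^3 + 44*ν^2 + 48*ν)/(16*t^4*(1 - 2*t)^(ν/2) - 32*t^3*(1 - 2*t)^(ν/2) + 24*t^2*(1 - 2*t)^(ν/2) - 8*t*(1 - 2*t)^(ν/2) + (1 - 2*t)^(ν/2))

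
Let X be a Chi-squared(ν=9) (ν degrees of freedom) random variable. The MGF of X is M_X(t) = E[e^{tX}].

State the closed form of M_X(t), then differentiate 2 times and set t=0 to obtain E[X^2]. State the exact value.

M_X(t) = (1 - 2*t)^(-9/2)
dM/dt = -9/(32*t^5*√(1 - 2*t) - 80*t^4*√(1 - 2*t) + 80*t^3*√(1 - 2*t) - 40*t^2*√(1 - 2*t) + 10*t*√(1 - 2*t) - √(1 - 2*t))
d^2M/dt^2 = 99/(64*t^6*√(1 - 2*t) - 192*t^5*√(1 - 2*t) + 240*t^4*√(1 - 2*t) - 160*t^3*√(1 - 2*t) + 60*t^2*√(1 - 2*t) - 12*t*√(1 - 2*t) + √(1 - 2*t))

E[X^2] = d^2M/dt^2 |_{t=0} = 99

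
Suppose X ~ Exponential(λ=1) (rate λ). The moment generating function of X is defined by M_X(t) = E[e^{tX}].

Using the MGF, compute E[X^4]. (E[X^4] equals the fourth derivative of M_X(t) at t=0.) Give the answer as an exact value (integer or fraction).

M_X(t) = 1/(1 - t)
M′(t) = 1/(t^2 - 2*t + 1)
M′′(t) = -2/(t^3 - 3*t^2 + 3*t - 1)
M′′′(t) = 6/(t^4 - 4*t^3 + 6*t^2 - 4*t + 1)
M′′′′(t) = -24/(t^5 - 5*t^4 + 10*t^3 - 10*t^2 + 5*t - 1)

E[X^4] = M′′′′(0) = 24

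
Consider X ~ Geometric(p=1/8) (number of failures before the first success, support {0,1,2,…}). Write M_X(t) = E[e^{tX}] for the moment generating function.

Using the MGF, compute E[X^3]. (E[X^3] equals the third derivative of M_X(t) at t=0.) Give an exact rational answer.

M_X(t) = 1/(8*(1 - 7*e^(t)/8))
M′(t) = 7*e^(t)/(49*e^(2*t) - 112*e^(t) + 64)
M′′(t) = (-49*e^(2*t) - 56*e^(t))/(343*e^(3*t) - 1176*e^(2*t) + 1344*e^(t) - 512)
M′′′(t) = (343*e^(3*t) + 1568*e^(2*t) + 448*e^(t))/(2401*e^(4*t) - 10976*e^(3*t) + 18816*e^(2*t) - 14336*e^(t) + 4096)

E[X^3] = M′′′(0) = 2359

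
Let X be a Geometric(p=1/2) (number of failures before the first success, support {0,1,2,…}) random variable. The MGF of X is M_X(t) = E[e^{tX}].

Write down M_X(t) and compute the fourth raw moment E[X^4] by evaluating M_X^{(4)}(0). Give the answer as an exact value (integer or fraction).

M_X(t) = 1/(2*(1 - e^(t)/2))
M′(t) = e^(t)/(e^(2*t) - 4*e^(t) + 4)
M′′(t) = (-e^(2*t) - 2*e^(t))/(e^(3*t) - 6*e^(2*t) + 12*e^(t) - 8)
M′′′(t) = (e^(3*t) + 8*e^(2*t) + 4*e^(t))/(e^(4*t) - 8*e^(3*t) + 24*e^(2*t) - 32*e^(t) + 16)
M′′′′(t) = (-e^(4*t) - 22*e^(3*t) - 44*e^(2*t) - 8*e^(t))/(e^(5*t) - 10*e^(4*t) + 40*e^(3*t) - 80*e^(2*t) + 80*e^(t) - 32)

E[X^4] = M′′′′(0) = 75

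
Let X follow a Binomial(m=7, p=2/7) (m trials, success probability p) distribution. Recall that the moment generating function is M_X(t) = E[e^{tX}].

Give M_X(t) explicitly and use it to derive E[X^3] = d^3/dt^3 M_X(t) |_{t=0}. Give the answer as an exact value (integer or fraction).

E[X^3] = M′′′(0) = 842/49

M_X(t) = (2*e^(t)/7 + 5/7)^7
M′(t) = 128*e^(7*t)/117649 + 1920*e^(6*t)/117649 + 12000*e^(5*t)/117649 + 40000*e^(4*t)/117649 + 75000*e^(3*t)/117649 + 75000*e^(2*t)/117649 + 31250*e^(t)/117649
M′′(t) = 128*e^(7*t)/16807 + 11520*e^(6*t)/117649 + 60000*e^(5*t)/117649 + 160000*e^(4*t)/117649 + 225000*e^(3*t)/117649 + 150000*e^(2*t)/117649 + 31250*e^(t)/117649
M′′′(t) = 128*e^(7*t)/2401 + 69120*e^(6*t)/117649 + 300000*e^(5*t)/117649 + 640000*e^(4*t)/117649 + 675000*e^(3*t)/117649 + 300000*e^(2*t)/117649 + 31250*e^(t)/117649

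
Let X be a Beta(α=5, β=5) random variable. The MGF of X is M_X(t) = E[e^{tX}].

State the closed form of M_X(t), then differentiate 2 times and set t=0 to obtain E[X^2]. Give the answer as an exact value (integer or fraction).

M_X(t) = ₁F₁(5; 10; t)
dM/dt = ₁F₁(6; 11; t)/2
d^2M/dt^2 = 3*₁F₁(7; 12; t)/11

E[X^2] = d^2M/dt^2 |_{t=0} = 3/11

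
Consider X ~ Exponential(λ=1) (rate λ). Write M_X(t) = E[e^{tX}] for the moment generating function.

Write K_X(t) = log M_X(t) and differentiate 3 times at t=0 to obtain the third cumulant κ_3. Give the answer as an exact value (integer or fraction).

M_X(t) = 1/(1 - t)
K_X(t) = log M_X(t) = -log(1 - t)
D^3[K](t) = -2/(t^3 - 3*t^2 + 3*t - 1)

κ_3 = D^3[K](0) = 2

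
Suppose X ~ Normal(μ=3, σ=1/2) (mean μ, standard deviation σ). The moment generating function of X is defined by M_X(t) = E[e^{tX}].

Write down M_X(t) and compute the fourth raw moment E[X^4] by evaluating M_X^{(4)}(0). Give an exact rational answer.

M_X(t) = e^(t^2/8 + 3*t)
D^4[M](t) = t^4*e^(3*t)*e^(t^2/8)/256 + 3*t^3*e^(3*t)*e^(t^2/8)/16 + 111*t^2*e^(3*t)*e^(t^2/8)/32 + 117*t*e^(3*t)*e^(t^2/8)/4 + 1515*e^(3*t)*e^(t^2/8)/16

E[X^4] = D^4[M](0) = 1515/16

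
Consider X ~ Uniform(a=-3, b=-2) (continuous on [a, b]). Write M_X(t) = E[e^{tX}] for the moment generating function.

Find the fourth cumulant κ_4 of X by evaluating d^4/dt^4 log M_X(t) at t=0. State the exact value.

κ_4 = K′′′′(0) = -1/120

M_X(t) = (e^(-2*t) - e^(-3*t))/t
K_X(t) = log M_X(t) = -log(t) + log(e^(-2*t) - e^(-3*t))
K′(t) = (-2*t*e^(t) + 3*t - e^(t) + 1)/(t*e^(t) - t)
K′′(t) = (-t^2*e^(t) + e^(2*t) - 2*e^(t) + 1)/(t^2*e^(2*t) - 2*t^2*e^(t) + t^2)
K′′′(t) = (t^3*e^(2*t) + t^3*e^(t) - 2*e^(3*t) + 6*e^(2*t) - 6*e^(t) + 2)/(t^3*e^(3*t) - 3*t^3*e^(2*t) + 3*t^3*e^(t) - t^3)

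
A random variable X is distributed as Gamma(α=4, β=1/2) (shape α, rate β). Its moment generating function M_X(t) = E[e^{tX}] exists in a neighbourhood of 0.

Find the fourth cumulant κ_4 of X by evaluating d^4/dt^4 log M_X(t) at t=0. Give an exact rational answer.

κ_4 = K′′′′(0) = 384

M_X(t) = 1/(16*(1/2 - t)^4)
K_X(t) = log M_X(t) = -4*log(1/2 - t) - 4*log(2)
K′(t) = -8/(2*t - 1)
K′′(t) = 16/(4*t^2 - 4*t + 1)
K′′′(t) = -64/(8*t^3 - 12*t^2 + 6*t - 1)
K′′′′(t) = 384/(16*t^4 - 32*t^3 + 24*t^2 - 8*t + 1)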